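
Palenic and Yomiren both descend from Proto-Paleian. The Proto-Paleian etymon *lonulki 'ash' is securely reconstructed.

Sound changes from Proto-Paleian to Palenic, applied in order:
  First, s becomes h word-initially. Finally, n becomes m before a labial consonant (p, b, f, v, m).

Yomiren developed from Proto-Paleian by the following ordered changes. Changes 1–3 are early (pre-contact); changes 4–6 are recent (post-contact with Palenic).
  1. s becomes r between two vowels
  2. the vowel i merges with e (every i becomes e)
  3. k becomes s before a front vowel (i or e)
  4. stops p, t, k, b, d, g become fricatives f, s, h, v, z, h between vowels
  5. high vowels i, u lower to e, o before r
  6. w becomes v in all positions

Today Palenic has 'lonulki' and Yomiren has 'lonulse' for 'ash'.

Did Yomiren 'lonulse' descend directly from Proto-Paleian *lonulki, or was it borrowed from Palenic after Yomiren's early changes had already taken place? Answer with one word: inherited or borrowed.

inherited

If inherited, *lonulki would pass through all of Yomiren's changes:
Yomiren: start from *lonulki.
  rule 1: no change — lonulki
  rule 2 (vowel merger): lonulki → lonulke
  rule 3 (palatalisation): lonulke → lonulse
  rule 4: no change — lonulse
  rule 5: no change — lonulse
  rule 6: no change — lonulse
  ⇒ Yomiren lonulse
If borrowed from Palenic 'lonulki' after the early changes, it would undergo only the recent ones:
  rule 4 (intervocalic lenition): no change (lonulki)
  rule 5 (pre-rhotic lowering): no change (lonulki)
  rule 6 (unconditioned shift): no change (lonulki)
  ⇒ as a loan: lonulki
Yomiren 'lonulse' matches the inherited outcome exactly, so it is an inherited cognate, not a loan.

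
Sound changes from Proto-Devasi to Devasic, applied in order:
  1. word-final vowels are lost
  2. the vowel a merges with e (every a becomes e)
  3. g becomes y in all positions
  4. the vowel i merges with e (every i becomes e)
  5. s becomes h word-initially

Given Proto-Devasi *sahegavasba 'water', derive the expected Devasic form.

Devasic: start from *sahegavasba.
  rule 1 (apocope): sahegavasba → sahegavasb
  rule 2 (vowel merger): sahegavasb → sehegevesb
  rule 3 (unconditioned shift): sehegevesb → seheyevesb
  rule 4: no change — seheyevesb
  rule 5 (debuccalisation): seheyevesb → heheyevesb
  ⇒ Devasic heheyevesb

heheyevesb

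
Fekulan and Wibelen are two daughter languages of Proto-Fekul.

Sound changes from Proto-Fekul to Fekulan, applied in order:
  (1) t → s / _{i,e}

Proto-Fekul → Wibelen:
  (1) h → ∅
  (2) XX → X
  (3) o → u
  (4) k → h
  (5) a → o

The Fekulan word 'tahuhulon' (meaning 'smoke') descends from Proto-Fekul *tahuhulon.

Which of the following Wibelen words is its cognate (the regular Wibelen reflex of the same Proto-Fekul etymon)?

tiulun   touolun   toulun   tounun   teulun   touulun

Wibelen: start from *tahuhulon.
  rule 1 (h-loss): tahuhulon → tauulon
  rule 2 (degemination): tauulon → taulon
  rule 3 (vowel merger): taulon → taulun
  rule 4: no change — taulun
  rule 5 (vowel merger): taulun → toulun
  ⇒ Wibelen toulun
The other candidates each miss or misapply at least one Wibelen change.

toulun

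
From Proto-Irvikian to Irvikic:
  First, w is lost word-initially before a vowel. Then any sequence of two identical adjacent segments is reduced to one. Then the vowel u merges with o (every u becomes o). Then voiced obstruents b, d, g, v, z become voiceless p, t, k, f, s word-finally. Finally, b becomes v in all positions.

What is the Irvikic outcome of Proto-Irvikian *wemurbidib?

Irvikic: start from *wemurbidib.
  rule 1 (glide loss): wemurbidib → emurbidib
  rule 2: no change — emurbidib
  rule 3 (vowel merger): emurbidib → emorbidib
  rule 4 (final devoicing): emorbidib → emorbidip
  rule 5 (unconditioned shift): emorbidip → emorvidip
  ⇒ Irvikic emorvidip

emorvidip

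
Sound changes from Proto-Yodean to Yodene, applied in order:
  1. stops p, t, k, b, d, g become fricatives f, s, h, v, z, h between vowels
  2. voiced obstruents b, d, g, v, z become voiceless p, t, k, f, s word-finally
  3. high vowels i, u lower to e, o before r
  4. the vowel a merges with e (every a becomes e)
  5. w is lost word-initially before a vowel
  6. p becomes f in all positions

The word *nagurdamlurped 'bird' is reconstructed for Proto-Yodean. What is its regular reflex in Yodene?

Yodene: *nagurdamlurped > nahurdamlurped > nahurdamlurpet > nahordamlorpet > nehordemlorpet > nehordemlorfet  (by intervocalic lenition, final devoicing, pre-rhotic lowering, vowel merger, unconditioned shift)

nehordemlorfet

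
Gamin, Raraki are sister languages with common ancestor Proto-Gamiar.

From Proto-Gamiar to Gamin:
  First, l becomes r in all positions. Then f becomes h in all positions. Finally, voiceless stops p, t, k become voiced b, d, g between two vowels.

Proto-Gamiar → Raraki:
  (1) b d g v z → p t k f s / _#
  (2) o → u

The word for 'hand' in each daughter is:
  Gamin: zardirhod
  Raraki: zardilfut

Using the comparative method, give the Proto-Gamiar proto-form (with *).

*zardilfod

Position 6: Gamin has r, Raraki has l. Raraki preserves l here (none of its changes turn any other segment into l), so the proto-segment is *l.
Position 9: Gamin has d, Raraki has t. Taking the neighbouring segments as reconstructed: Gamin d can only go back to *d; Raraki t could go back to *t or *d — the one source consistent with every daughter is *d.
Position 8: Gamin has o, Raraki has u. Gamin preserves o here (none of its changes turn any other segment into o), so the proto-segment is *o.
Verify the candidate proto-form against each daughter:
Gamin: *zardilfod > zardirfod > zardirhod  (by unconditioned shift, unconditioned shift)
Raraki: *zardilfod
  zardilfod → zardilfot   [final devoicing]
  zardilfot → zardilfut   [vowel merger]
  giving Raraki zardilfut.
No other proto-form is consistent with every reflex, so the reconstruction is *zardilfod.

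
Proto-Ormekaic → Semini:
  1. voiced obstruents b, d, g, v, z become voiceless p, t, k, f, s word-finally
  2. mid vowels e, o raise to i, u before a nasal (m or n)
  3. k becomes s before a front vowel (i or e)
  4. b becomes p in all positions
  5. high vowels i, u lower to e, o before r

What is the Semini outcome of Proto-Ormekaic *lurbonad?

lorpunat

Semini: *lurbonad
  lurbonad → lurbonat   [final devoicing]
  lurbonat → lurbunat   [pre-nasal raising]
  lurbunat (rule 3 does not apply)
  lurbunat → lurpunat   [unconditioned shift]
  lurpunat → lorpunat   [pre-rhotic lowering]
  giving Semini lorpunat.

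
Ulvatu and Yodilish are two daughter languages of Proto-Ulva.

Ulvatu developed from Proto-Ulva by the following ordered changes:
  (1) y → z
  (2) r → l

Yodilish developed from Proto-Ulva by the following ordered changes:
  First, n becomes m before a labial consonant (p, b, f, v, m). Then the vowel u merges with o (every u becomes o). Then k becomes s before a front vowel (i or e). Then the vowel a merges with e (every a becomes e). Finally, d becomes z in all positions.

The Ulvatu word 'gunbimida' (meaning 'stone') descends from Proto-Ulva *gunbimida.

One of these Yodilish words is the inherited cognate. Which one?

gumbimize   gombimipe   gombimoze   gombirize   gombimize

gombimize

Yodilish: *gunbimida
  gunbimida → gumbimida   [nasal place assimilation]
  gumbimida → gombimida   [vowel merger]
  gombimida (rule 3 does not apply)
  gombimida → gombimide   [vowel merger]
  gombimide → gombimize   [unconditioned shift]
  giving Yodilish gombimize.
Only 'gombimize' matches the regular Yodilish development of *gunbimida.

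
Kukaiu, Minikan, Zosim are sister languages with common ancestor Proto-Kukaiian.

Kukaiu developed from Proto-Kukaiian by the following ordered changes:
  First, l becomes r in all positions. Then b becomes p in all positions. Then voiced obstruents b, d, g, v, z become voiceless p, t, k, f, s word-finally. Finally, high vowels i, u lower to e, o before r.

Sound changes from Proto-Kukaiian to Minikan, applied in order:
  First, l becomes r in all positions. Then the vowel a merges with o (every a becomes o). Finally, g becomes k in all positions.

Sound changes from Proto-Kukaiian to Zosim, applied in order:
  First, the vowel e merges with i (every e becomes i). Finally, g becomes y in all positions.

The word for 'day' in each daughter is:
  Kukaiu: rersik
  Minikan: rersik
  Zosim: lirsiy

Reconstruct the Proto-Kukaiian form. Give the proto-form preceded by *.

*lersig

Position 6: Kukaiu has k, Minikan has k, Zosim has y. Taking the neighbouring segments as reconstructed: Kukaiu k could go back to *k or *g; Minikan k could go back to *k or *g; Zosim y could go back to *g or *y — the one source consistent with every daughter is *g.
Position 1: Kukaiu has r, Minikan has r, Zosim has l. Zosim preserves l here (none of its changes turn any other segment into l), so the proto-segment is *l.
Position 2: Kukaiu has e, Minikan has e, Zosim has i. Minikan preserves e here (none of its changes turn any other segment into e), so the proto-segment is *e.
The remaining positions agree across the daughters. Check the candidate against every language:
Kukaiu: start from *lersig.
  rule 1 (unconditioned shift): lersig → rersig
  rule 2: no change — rersig
  rule 3 (final devoicing): rersig → rersik
  rule 4: no change — rersik
  ⇒ Kukaiu rersik
Minikan: start from *lersig.
  rule 1 (unconditioned shift): lersig → rersig
  rule 2: no change — rersig
  rule 3 (unconditioned shift): rersig → rersik
  ⇒ Minikan rersik
Zosim: *lersig
  lersig → lirsig   [vowel merger]
  lirsig → lirsiy   [unconditioned shift]
  giving Zosim lirsiy.
No other proto-form is consistent with every reflex, so the reconstruction is *lersig.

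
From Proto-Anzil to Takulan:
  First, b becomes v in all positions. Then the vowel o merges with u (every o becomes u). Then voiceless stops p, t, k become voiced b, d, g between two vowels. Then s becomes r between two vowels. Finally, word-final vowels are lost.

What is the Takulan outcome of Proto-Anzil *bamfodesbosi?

Takulan: start from *bamfodesbosi.
  rule 1 (unconditioned shift): bamfodesbosi → vamfodesvosi
  rule 2 (vowel merger): vamfodesvosi → vamfudesvusi
  rule 3: no change — vamfudesvusi
  rule 4 (rhotacism): vamfudesvusi → vamfudesvuri
  rule 5 (apocope): vamfudesvuri → vamfudesvur
  ⇒ Takulan vamfudesvur

vamfudesvur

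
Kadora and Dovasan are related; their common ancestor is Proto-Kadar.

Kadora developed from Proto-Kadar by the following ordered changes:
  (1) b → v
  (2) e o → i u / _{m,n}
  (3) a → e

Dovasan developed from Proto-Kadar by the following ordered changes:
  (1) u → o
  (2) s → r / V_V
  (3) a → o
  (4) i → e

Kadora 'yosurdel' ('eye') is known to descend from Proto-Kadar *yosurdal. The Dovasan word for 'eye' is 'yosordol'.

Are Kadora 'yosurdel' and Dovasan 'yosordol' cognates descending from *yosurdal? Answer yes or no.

no

Derive the expected Dovasan reflex of *yosurdal:
Dovasan: start from *yosurdal.
  rule 1 (vowel merger): yosurdal → yosordal
  rule 2 (rhotacism): yosordal → yorordal
  rule 3 (vowel merger): yorordal → yorordol
  rule 4: no change — yorordol
  ⇒ Dovasan yorordol
The regular Dovasan reflex would be 'yorordol', but the attested form is 'yosordol'. The correspondence is irregular, so they are not cognates (the Dovasan form has a different source).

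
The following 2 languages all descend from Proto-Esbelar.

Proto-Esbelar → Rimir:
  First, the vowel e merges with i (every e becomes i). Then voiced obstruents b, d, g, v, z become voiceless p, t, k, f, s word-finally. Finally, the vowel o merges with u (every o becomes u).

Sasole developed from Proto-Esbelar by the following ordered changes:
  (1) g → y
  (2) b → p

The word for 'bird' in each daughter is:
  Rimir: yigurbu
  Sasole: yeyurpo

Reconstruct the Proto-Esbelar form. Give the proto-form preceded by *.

*yegurbo

Position 6: Rimir has b, Sasole has p. Rimir preserves b here (none of its changes turn any other segment into b), so the proto-segment is *b.
Position 7: Rimir has u, Sasole has o. Sasole preserves o here (none of its changes turn any other segment into o), so the proto-segment is *o.
Position 3: Rimir has g, Sasole has y. Rimir preserves g here (none of its changes turn any other segment into g), so the proto-segment is *g.
Verify the candidate proto-form against each daughter:
Rimir: *yegurbo
  yegurbo → yigurbo   [vowel merger]
  yigurbo (rule 2 does not apply)
  yigurbo → yigurbu   [vowel merger]
  giving Rimir yigurbu.
Sasole: start from *yegurbo.
  rule 1 (unconditioned shift): yegurbo → yeyurbo
  rule 2 (unconditioned shift): yeyurbo → yeyurpo
  ⇒ Sasole yeyurpo
Only *yegurbo yields all of Rimir yigurbu, Sasole yeyurpo.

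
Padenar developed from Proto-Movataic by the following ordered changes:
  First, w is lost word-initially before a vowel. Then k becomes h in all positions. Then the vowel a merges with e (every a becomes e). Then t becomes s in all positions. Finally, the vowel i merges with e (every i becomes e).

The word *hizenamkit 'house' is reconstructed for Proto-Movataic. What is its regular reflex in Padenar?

Padenar: *hizenamkit
  hizenamkit (rule 1 does not apply)
  hizenamkit → hizenamhit   [unconditioned shift]
  hizenamhit → hizenemhit   [vowel merger]
  hizenemhit → hizenemhis   [unconditioned shift]
  hizenemhis → hezenemhes   [vowel merger]
  giving Padenar hezenemhes.

hezenemhes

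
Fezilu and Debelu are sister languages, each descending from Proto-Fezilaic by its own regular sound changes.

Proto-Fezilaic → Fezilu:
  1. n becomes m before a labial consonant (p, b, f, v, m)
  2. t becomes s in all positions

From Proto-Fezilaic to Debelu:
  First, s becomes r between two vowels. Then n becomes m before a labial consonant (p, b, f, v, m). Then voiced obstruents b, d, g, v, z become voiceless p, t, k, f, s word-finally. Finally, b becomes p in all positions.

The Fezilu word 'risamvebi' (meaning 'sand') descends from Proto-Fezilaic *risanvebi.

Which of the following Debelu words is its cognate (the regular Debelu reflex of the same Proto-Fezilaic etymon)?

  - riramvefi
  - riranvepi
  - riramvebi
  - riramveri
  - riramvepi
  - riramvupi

Debelu: *risanvebi > riranvebi > riramvebi > riramvepi  (by rhotacism, nasal place assimilation, unconditioned shift)

riramvepi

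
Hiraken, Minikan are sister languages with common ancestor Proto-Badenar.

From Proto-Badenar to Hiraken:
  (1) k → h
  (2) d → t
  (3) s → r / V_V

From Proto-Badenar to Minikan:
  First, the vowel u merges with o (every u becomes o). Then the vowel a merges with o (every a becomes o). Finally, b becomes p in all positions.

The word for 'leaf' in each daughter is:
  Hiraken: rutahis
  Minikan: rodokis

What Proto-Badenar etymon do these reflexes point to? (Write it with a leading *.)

*rudakis

Position 3: Hiraken has t, Minikan has d. Minikan preserves d here (none of its changes turn any other segment into d), so the proto-segment is *d.
Position 2: Hiraken has u, Minikan has o. Hiraken preserves u here (none of its changes turn any other segment into u), so the proto-segment is *u.
Verify the candidate proto-form against each daughter:
Hiraken: *rudakis
  rudakis → rudahis   [unconditioned shift]
  rudahis → rutahis   [unconditioned shift]
  rutahis (rule 3 does not apply)
  giving Hiraken rutahis.
Minikan: start from *rudakis.
  rule 1 (vowel merger): rudakis → rodakis
  rule 2 (vowel merger): rodakis → rodokis
  rule 3: no change — rodokis
  ⇒ Minikan rodokis
Only *rudakis yields all of Hiraken rutahis, Minikan rodokis.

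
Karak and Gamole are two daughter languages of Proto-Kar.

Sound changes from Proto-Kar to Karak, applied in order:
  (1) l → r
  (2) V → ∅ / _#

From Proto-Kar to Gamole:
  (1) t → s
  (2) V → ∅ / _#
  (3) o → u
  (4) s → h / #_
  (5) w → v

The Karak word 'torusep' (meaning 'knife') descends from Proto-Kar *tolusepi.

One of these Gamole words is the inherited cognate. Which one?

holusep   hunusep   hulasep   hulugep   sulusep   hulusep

Gamole: *tolusepi > solusepi > solusep > sulusep > hulusep  (by unconditioned shift, apocope, vowel merger, debuccalisation)
The other candidates each miss or misapply at least one Gamole change.

hulusep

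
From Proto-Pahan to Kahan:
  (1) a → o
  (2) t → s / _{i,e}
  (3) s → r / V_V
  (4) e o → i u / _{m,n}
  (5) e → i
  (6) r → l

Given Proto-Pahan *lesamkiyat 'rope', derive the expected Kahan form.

Kahan: *lesamkiyat > lesomkiyot > leromkiyot > lerumkiyot > lirumkiyot > lilumkiyot  (by vowel merger, rhotacism, pre-nasal raising, vowel merger, unconditioned shift)

lilumkiyot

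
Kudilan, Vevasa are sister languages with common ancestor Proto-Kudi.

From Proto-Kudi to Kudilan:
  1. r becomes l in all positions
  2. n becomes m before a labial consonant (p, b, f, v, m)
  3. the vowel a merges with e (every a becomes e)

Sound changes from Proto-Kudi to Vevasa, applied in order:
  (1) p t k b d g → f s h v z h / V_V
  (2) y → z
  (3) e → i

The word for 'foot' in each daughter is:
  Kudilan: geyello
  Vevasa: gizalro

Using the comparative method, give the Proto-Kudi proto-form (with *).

*geyalro

Position 3: Kudilan has y, Vevasa has z. Kudilan preserves y here (none of its changes turn any other segment into y), so the proto-segment is *y.
Position 2: Kudilan has e, Vevasa has i. Taking the neighbouring segments as reconstructed: Kudilan e could go back to *a or *e; Vevasa i could go back to *e or *i — the one source consistent with every daughter is *e.
Position 4: Kudilan has e, Vevasa has a. Vevasa preserves a here (none of its changes turn any other segment into a), so the proto-segment is *a.
Verify the candidate proto-form against each daughter:
Kudilan: *geyalro > geyallo > geyello  (by unconditioned shift, vowel merger)
Vevasa: *geyalro
  geyalro (rule 1 does not apply)
  geyalro → gezalro   [unconditioned shift]
  gezalro → gizalro   [vowel merger]
  giving Vevasa gizalro.
*geyalro is the unique common source.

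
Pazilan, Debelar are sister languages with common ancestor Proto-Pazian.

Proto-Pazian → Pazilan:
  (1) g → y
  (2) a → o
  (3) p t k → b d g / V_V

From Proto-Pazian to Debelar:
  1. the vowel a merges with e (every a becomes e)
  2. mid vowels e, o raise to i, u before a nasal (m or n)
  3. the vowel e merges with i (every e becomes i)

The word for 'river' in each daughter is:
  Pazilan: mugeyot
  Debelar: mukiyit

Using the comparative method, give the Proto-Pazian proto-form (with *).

*mukeyat

Position 3: Pazilan has g, Debelar has k. Debelar preserves k here (none of its changes turn any other segment into k), so the proto-segment is *k.
Position 6: Pazilan has o, Debelar has i. Taking the neighbouring segments as reconstructed: Pazilan o could go back to *a or *o; Debelar i could go back to *a or *e or *i — the one source consistent with every daughter is *a.
Position 4: Pazilan has e, Debelar has i. Pazilan preserves e here (none of its changes turn any other segment into e), so the proto-segment is *e.
This points to *mukeyat. Verify forward in each daughter:
Pazilan: *mukeyat > mukeyot > mugeyot  (by vowel merger, intervocalic voicing)
Debelar: *mukeyat > mukeyet > mukiyit  (by vowel merger, vowel merger)
No other proto-form is consistent with every reflex, so the reconstruction is *mukeyat.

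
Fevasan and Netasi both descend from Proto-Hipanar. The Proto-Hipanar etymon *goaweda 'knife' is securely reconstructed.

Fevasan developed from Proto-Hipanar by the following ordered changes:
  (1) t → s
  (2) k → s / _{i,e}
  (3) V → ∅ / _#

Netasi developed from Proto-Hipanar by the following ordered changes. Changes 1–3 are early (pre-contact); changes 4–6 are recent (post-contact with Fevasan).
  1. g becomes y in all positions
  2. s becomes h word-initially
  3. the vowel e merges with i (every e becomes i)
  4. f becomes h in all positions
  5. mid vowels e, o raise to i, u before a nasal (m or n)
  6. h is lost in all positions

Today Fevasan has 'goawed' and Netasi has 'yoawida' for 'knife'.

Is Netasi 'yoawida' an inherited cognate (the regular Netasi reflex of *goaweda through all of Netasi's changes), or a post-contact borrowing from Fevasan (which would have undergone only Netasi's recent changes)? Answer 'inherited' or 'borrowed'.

If inherited, *goaweda would pass through all of Netasi's changes:
Netasi: *goaweda
  goaweda → yoaweda   [unconditioned shift]
  yoaweda (rule 2 does not apply)
  yoaweda → yoawida   [vowel merger]
  yoawida (rule 4 does not apply)
  yoawida (rule 5 does not apply)
  yoawida (rule 6 does not apply)
  giving Netasi yoawida.
If borrowed from Fevasan 'goawed' after the early changes, it would undergo only the recent ones:
  rule 4 (unconditioned shift): no change (goawed)
  rule 5 (pre-nasal raising): no change (goawed)
  rule 6 (h-loss): no change (goawed)
  ⇒ as a loan: goawed
Netasi 'yoawida' matches the inherited outcome exactly, so it is an inherited cognate, not a loan.

inherited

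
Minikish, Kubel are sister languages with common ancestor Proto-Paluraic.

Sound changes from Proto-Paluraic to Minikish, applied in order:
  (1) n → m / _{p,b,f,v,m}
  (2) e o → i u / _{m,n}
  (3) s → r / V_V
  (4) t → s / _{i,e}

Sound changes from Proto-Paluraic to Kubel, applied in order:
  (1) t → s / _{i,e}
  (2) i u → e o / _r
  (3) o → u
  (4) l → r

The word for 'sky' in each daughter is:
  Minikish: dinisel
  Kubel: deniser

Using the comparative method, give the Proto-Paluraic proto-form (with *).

Position 7: Minikish has l, Kubel has r. Minikish preserves l here (none of its changes turn any other segment into l), so the proto-segment is *l.
Position 2: Minikish has i, Kubel has e. Taking the neighbouring segments as reconstructed: Minikish i could go back to *e or *i; Kubel e can only go back to *e — the one source consistent with every daughter is *e.
Position 5: Minikish has s, Kubel has s. Taking the neighbouring segments as reconstructed: Minikish s can only go back to *t; Kubel s could go back to *t or *s — the one source consistent with every daughter is *t.
This points to *denitel. Verify forward in each daughter:
Minikish: *denitel > dinitel > dinisel  (by pre-nasal raising, palatalisation)
Kubel: *denitel > denisel > deniser  (by palatalisation, unconditioned shift)
Only *denitel yields all of Minikish dinisel, Kubel deniser.

*denitel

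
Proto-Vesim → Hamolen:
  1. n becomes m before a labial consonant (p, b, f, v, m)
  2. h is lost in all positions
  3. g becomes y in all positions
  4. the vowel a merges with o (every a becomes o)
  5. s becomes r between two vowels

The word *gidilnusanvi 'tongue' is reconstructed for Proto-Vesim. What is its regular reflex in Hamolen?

Hamolen: *gidilnusanvi
  gidilnusanvi → gidilnusamvi   [nasal place assimilation]
  gidilnusamvi (rule 2 does not apply)
  gidilnusamvi → yidilnusamvi   [unconditioned shift]
  yidilnusamvi → yidilnusomvi   [vowel merger]
  yidilnusomvi → yidilnuromvi   [rhotacism]
  giving Hamolen yidilnuromvi.

yidilnuromvi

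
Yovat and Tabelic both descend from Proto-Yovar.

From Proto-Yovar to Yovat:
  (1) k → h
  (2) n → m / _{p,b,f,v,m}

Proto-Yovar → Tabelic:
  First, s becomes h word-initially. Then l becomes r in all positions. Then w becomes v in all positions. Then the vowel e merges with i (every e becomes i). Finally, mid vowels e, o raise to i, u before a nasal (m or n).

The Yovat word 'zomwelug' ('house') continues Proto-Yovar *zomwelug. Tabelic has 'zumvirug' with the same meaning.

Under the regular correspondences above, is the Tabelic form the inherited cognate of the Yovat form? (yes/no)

Derive the expected Tabelic reflex of *zomwelug:
Tabelic: *zomwelug > zomwerug > zomverug > zomvirug > zumvirug  (by unconditioned shift, unconditioned shift, vowel merger, pre-nasal raising)
Tabelic 'zumvirug' matches the regular reflex exactly, so the pair is cognate.

yes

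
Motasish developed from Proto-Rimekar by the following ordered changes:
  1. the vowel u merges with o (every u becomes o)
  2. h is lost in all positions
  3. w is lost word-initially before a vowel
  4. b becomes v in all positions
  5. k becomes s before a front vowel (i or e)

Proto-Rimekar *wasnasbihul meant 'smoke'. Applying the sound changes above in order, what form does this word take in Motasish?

Motasish: start from *wasnasbihul.
  rule 1 (vowel merger): wasnasbihul → wasnasbihol
  rule 2 (h-loss): wasnasbihol → wasnasbiol
  rule 3 (glide loss): wasnasbiol → asnasbiol
  rule 4 (unconditioned shift): asnasbiol → asnasviol
  rule 5: no change — asnasviol
  ⇒ Motasish asnasviol

asnasviol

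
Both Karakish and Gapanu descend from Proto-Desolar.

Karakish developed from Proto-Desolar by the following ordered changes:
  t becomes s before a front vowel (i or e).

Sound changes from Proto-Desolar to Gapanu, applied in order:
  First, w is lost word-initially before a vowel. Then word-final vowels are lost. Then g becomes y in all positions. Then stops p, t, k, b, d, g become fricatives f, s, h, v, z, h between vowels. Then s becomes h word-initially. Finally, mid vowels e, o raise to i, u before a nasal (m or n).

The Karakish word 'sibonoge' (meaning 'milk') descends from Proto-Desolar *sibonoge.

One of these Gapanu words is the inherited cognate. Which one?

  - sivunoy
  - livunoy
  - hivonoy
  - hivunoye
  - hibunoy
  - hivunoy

hivunoy

Gapanu: *sibonoge
  sibonoge (rule 1 does not apply)
  sibonoge → sibonog   [apocope]
  sibonog → sibonoy   [unconditioned shift]
  sibonoy → sivonoy   [intervocalic lenition]
  sivonoy → hivonoy   [debuccalisation]
  hivonoy → hivunoy   [pre-nasal raising]
  giving Gapanu hivunoy.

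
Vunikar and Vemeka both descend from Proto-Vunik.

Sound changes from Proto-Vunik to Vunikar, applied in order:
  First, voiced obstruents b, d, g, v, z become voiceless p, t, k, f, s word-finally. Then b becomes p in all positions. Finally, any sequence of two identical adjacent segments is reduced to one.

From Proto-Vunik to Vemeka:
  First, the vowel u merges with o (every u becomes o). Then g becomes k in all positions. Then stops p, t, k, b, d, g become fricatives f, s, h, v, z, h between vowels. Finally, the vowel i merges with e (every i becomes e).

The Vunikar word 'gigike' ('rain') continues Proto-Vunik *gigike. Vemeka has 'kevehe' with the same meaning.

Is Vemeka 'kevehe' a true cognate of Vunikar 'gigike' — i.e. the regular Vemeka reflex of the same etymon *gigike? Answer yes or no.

no

Derive the expected Vemeka reflex of *gigike:
Vemeka: start from *gigike.
  rule 1: no change — gigike
  rule 2 (unconditioned shift): gigike → kikike
  rule 3 (intervocalic lenition): kikike → kihihe
  rule 4 (vowel merger): kihihe → kehehe
  ⇒ Vemeka kehehe
The regular Vemeka reflex would be 'kehehe', but the attested form is 'kevehe'. The correspondence is irregular, so they are not cognates (the Vemeka form has a different source).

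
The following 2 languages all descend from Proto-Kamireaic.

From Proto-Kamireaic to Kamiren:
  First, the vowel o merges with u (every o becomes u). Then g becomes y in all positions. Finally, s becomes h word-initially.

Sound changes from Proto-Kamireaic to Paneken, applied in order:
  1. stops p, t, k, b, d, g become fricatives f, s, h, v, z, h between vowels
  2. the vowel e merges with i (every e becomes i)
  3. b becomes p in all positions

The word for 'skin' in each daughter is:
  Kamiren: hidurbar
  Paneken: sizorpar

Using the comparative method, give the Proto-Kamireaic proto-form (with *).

*sidorbar

Position 3: Kamiren has d, Paneken has z. Kamiren preserves d here (none of its changes turn any other segment into d), so the proto-segment is *d.
Position 1: Kamiren has h, Paneken has s. Taking the neighbouring segments as reconstructed: Kamiren h could go back to *s or *h; Paneken s can only go back to *s — the one source consistent with every daughter is *s.
Position 6: Kamiren has b, Paneken has p. Kamiren preserves b here (none of its changes turn any other segment into b), so the proto-segment is *b.
Verify the candidate proto-form against each daughter:
Kamiren: *sidorbar
  sidorbar → sidurbar   [vowel merger]
  sidurbar (rule 2 does not apply)
  sidurbar → hidurbar   [debuccalisation]
  giving Kamiren hidurbar.
Paneken: start from *sidorbar.
  rule 1 (intervocalic lenition): sidorbar → sizorbar
  rule 2: no change — sizorbar
  rule 3 (unconditioned shift): sizorbar → sizorpar
  ⇒ Paneken sizorpar
No other proto-form is consistent with every reflex, so the reconstruction is *sidorbar.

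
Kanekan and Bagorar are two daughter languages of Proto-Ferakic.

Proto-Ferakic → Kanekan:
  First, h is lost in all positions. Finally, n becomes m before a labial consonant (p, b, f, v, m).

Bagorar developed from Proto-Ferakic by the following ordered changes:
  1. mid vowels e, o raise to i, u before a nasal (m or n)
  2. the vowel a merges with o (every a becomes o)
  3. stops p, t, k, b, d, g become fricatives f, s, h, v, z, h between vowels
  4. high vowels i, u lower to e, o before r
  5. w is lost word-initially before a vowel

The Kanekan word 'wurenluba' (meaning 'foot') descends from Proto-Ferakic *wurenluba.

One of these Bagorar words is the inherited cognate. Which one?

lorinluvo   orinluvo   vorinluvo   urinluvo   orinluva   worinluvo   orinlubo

orinluvo

Bagorar: *wurenluba
  wurenluba → wurinluba   [pre-nasal raising]
  wurinluba → wurinlubo   [vowel merger]
  wurinlubo → wurinluvo   [intervocalic lenition]
  wurinluvo → worinluvo   [pre-rhotic lowering]
  worinluvo → orinluvo   [glide loss]
  giving Bagorar orinluvo.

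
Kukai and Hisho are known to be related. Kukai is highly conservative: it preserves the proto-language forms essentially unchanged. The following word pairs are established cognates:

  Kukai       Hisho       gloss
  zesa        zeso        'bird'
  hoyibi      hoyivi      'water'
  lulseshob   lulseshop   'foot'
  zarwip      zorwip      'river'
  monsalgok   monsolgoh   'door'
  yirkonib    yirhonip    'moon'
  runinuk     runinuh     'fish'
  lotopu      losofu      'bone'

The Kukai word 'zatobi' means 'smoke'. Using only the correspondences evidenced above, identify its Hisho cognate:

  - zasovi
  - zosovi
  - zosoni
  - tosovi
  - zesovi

monsalgok ~ monsolgoh — Kukai a corresponds to Hisho o after a consonant, before a consonant other than r, m, n, p, b, f, v.
lotopu ~ losofu — Kukai t corresponds to Hisho s between vowels (before a back vowel).
hoyibi ~ hoyivi — Kukai b corresponds to Hisho v between vowels (before a front vowel).
Applying these to Kukai 'zatobi':
  zatobi → zotobi   (a→o after a consonant, before a consonant other than r, m, n, p, b, f, v)
  zotobi → zosobi   (t→s between vowels (before a back vowel))
  zosobi → zosovi   (b→v between vowels (before a front vowel))
So the Hisho cognate is 'zosovi'.

zosovi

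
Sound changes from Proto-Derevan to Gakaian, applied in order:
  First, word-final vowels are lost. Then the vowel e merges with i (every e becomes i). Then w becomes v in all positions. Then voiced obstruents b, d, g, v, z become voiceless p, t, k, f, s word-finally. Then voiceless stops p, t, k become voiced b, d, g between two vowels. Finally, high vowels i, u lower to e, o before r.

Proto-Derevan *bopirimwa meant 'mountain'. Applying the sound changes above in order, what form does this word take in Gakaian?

boberimf

Gakaian: start from *bopirimwa.
  rule 1 (apocope): bopirimwa → bopirimw
  rule 2: no change — bopirimw
  rule 3 (unconditioned shift): bopirimw → bopirimv
  rule 4 (final devoicing): bopirimv → bopirimf
  rule 5 (intervocalic voicing): bopirimf → bobirimf
  rule 6 (pre-rhotic lowering): bobirimf → boberimf
  ⇒ Gakaian boberimf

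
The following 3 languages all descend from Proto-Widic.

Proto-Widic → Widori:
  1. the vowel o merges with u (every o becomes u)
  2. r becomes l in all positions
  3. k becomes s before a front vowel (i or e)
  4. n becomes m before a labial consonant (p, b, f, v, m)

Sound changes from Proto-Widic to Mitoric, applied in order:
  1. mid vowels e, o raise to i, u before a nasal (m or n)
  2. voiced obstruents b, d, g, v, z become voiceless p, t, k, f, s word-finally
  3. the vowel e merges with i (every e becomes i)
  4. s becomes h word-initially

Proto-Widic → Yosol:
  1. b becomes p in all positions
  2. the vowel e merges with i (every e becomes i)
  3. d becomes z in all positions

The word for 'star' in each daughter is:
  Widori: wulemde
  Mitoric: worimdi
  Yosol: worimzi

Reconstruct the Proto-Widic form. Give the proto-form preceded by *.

*woremde

Position 2: Widori has u, Mitoric has o, Yosol has o. Mitoric preserves o here (none of its changes turn any other segment into o), so the proto-segment is *o.
Position 7: Widori has e, Mitoric has i, Yosol has i. Widori preserves e here (none of its changes turn any other segment into e), so the proto-segment is *e.
Position 4: Widori has e, Mitoric has i, Yosol has i. Widori preserves e here (none of its changes turn any other segment into e), so the proto-segment is *e.
Verify the candidate proto-form against each daughter:
Widori: *woremde > wuremde > wulemde  (by vowel merger, unconditioned shift)
Mitoric: *woremde > worimde > worimdi  (by pre-nasal raising, vowel merger)
Yosol: start from *woremde.
  rule 1: no change — woremde
  rule 2 (vowel merger): woremde → worimdi
  rule 3 (unconditioned shift): worimdi → worimzi
  ⇒ Yosol worimzi
*woremde is the unique common source.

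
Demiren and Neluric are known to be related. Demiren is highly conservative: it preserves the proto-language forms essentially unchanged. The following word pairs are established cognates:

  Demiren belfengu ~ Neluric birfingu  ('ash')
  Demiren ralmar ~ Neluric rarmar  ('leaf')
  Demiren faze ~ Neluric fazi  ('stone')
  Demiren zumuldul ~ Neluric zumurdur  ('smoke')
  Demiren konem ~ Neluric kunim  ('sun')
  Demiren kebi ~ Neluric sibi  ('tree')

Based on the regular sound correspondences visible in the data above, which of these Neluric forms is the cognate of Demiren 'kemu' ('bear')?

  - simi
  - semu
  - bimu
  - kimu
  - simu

kebi ~ sibi — Demiren k corresponds to Neluric s word-initially before a front vowel.
konem ~ kunim — Demiren e corresponds to Neluric i after a consonant, before a nasal.
Applying these to Demiren 'kemu':
  kemu → semu   (k→s word-initially before a front vowel)
  semu → simu   (e→i after a consonant, before a nasal)
So the Neluric cognate is 'simu'.

simu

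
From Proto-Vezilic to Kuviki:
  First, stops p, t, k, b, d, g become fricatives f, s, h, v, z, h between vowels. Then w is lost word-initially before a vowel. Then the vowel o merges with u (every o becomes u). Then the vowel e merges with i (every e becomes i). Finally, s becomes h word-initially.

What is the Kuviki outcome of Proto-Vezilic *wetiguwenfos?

isihuwinfus

Kuviki: start from *wetiguwenfos.
  rule 1 (intervocalic lenition): wetiguwenfos → wesihuwenfos
  rule 2 (glide loss): wesihuwenfos → esihuwenfos
  rule 3 (vowel merger): esihuwenfos → esihuwenfus
  rule 4 (vowel merger): esihuwenfus → isihuwinfus
  rule 5: no change — isihuwinfus
  ⇒ Kuviki isihuwinfus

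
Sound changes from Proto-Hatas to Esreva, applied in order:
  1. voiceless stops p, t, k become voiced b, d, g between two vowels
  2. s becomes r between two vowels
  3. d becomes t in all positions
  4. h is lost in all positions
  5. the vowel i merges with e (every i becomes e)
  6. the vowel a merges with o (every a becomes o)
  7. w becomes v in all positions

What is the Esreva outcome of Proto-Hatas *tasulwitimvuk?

Esreva: *tasulwitimvuk > tasulwidimvuk > tarulwidimvuk > tarulwitimvuk > tarulwetemvuk > torulwetemvuk > torulvetemvuk  (by intervocalic voicing, rhotacism, unconditioned shift, vowel merger, vowel merger, unconditioned shift)

torulvetemvuk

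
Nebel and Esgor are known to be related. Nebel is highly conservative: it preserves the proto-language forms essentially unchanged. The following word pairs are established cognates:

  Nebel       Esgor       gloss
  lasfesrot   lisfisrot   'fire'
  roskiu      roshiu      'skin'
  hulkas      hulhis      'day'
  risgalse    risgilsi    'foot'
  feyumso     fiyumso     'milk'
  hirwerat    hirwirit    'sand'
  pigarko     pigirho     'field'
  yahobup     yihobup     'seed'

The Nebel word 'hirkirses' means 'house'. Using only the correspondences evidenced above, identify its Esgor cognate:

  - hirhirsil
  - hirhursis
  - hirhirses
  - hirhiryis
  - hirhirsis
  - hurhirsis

roskiu ~ roshiu — Nebel k corresponds to Esgor h after a consonant, before a front vowel.
lasfesrot ~ lisfisrot, feyumso ~ fiyumso — Nebel e corresponds to Esgor i after a consonant, before a consonant other than r, m, n, p, b, f, v.
Applying these to Nebel 'hirkirses':
  hirkirses → hirhirses   (k→h after a consonant, before a front vowel)
  hirhirses → hirhirsis   (e→i after a consonant, before a consonant other than r, m, n, p, b, f, v)
So the Esgor cognate is 'hirhirsis'.

hirhirsis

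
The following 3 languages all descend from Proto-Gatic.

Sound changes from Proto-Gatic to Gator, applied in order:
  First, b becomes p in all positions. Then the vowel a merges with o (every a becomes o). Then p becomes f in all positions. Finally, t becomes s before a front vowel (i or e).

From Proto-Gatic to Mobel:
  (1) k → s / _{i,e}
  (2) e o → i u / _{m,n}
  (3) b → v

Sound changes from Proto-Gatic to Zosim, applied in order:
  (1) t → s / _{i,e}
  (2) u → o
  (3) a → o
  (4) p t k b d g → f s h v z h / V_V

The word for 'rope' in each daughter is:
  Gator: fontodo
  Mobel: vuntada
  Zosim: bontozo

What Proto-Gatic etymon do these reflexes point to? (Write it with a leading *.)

*bontada

Position 2: Gator has o, Mobel has u, Zosim has o. Taking the neighbouring segments as reconstructed: Gator o could go back to *a or *o; Mobel u could go back to *o or *u; Zosim o could go back to *a or *o or *u — the one source consistent with every daughter is *o.
Position 5: Gator has o, Mobel has a, Zosim has o. Mobel preserves a here (none of its changes turn any other segment into a), so the proto-segment is *a.
Verify the candidate proto-form against each daughter:
Gator: start from *bontada.
  rule 1 (unconditioned shift): bontada → pontada
  rule 2 (vowel merger): pontada → pontodo
  rule 3 (unconditioned shift): pontodo → fontodo
  rule 4: no change — fontodo
  ⇒ Gator fontodo
Mobel: *bontada
  bontada (rule 1 does not apply)
  bontada → buntada   [pre-nasal raising]
  buntada → vuntada   [unconditioned shift]
  giving Mobel vuntada.
Zosim: *bontada
  bontada (rule 1 does not apply)
  bontada (rule 2 does not apply)
  bontada → bontodo   [vowel merger]
  bontodo → bontozo   [intervocalic lenition]
  giving Zosim bontozo.
Only *bontada yields all of Gator fontodo, Mobel vuntada, Zosim bontozo.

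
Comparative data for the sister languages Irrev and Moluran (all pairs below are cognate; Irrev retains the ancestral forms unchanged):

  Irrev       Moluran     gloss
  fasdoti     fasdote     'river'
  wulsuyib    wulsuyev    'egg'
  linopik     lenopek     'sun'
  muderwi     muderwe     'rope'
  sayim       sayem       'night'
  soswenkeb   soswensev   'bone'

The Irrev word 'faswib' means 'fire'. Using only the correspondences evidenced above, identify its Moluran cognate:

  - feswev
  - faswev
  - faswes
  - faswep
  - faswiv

faswev

wulsuyib ~ wulsuyev — Irrev i corresponds to Moluran e after a consonant, before a labial obstruent.
wulsuyib ~ wulsuyev, soswenkeb ~ soswensev — Irrev b corresponds to Moluran v word-finally.
Applying these to Irrev 'faswib':
  faswib → fasweb   (i→e after a consonant, before a labial obstruent)
  fasweb → faswev   (b→v word-finally)
So the Moluran cognate is 'faswev'.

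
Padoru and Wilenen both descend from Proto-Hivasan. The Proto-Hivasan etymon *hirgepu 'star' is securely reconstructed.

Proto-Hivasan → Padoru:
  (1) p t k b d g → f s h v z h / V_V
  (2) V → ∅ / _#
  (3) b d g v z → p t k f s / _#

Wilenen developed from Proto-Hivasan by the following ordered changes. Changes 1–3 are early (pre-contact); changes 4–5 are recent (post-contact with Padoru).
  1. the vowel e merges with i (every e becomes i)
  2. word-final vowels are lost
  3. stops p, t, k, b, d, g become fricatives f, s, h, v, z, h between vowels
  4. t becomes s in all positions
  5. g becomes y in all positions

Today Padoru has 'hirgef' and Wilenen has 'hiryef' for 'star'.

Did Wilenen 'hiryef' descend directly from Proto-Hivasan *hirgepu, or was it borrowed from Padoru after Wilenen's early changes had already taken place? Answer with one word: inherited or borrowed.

If inherited, *hirgepu would pass through all of Wilenen's changes:
Wilenen: start from *hirgepu.
  rule 1 (vowel merger): hirgepu → hirgipu
  rule 2 (apocope): hirgipu → hirgip
  rule 3: no change — hirgip
  rule 4: no change — hirgip
  rule 5 (unconditioned shift): hirgip → hiryip
  ⇒ Wilenen hiryip
If borrowed from Padoru 'hirgef' after the early changes, it would undergo only the recent ones:
  rule 4 (unconditioned shift): no change (hirgef)
  rule 5 (unconditioned shift): hirgef → hiryef
  ⇒ as a loan: hiryef
Wilenen 'hiryef' matches the loan outcome 'hiryef', not the inherited 'hiryip' — it skipped the early Wilenen changes, so it was borrowed from Padoru.

borrowed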